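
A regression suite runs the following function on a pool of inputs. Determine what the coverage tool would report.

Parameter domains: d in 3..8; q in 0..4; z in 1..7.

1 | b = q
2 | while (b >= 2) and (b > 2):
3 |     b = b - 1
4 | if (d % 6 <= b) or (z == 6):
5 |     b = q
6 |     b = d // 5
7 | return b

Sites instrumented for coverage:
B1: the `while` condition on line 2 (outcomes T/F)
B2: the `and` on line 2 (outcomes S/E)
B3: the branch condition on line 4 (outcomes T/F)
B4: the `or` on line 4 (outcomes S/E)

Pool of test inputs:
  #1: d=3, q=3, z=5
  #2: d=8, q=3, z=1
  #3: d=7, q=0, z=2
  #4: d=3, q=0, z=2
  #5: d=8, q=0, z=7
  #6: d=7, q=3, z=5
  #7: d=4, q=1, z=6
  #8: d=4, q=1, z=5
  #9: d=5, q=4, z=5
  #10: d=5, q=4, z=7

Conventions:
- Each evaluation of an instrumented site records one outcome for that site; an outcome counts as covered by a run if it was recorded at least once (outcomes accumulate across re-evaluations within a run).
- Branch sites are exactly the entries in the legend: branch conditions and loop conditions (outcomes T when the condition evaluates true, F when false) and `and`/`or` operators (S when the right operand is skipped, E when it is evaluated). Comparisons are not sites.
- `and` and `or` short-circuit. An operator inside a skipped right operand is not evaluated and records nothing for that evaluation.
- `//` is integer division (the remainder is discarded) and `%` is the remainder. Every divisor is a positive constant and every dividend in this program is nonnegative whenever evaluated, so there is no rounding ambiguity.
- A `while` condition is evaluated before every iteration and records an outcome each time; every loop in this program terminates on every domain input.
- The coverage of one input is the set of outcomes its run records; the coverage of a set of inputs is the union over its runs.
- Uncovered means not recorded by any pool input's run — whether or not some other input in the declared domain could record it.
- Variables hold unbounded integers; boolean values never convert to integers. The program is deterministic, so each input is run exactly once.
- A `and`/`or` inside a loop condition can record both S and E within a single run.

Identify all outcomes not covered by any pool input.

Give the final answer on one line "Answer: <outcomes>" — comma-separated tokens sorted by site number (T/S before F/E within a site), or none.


run #1 (d=3, q=3, z=5) records B1=T, B1=F, B2=E, B3=F, B4=E
run #2 (d=8, q=3, z=1) records B1=T, B1=F, B2=E, B3=T, B4=S
run #3 (d=7, q=0, z=2) records B1=F, B2=S, B3=F, B4=E
run #4 (d=3, q=0, z=2) records B1=F, B2=S, B3=F, B4=E
run #5 (d=8, q=0, z=7) records B1=F, B2=S, B3=F, B4=E
run #6 (d=7, q=3, z=5) records B1=T, B1=F, B2=E, B3=T, B4=S
run #7 (d=4, q=1, z=6) records B1=F, B2=S, B3=T, B4=E
run #8 (d=4, q=1, z=5) records B1=F, B2=S, B3=F, B4=E
run #9 (d=5, q=4, z=5) records B1=T, B1=F, B2=E, B3=F, B4=E
run #10 (d=5, q=4, z=7) records B1=T, B1=F, B2=E, B3=F, B4=E
union over the pool: B1=T, B1=F, B2=S, B2=E, B3=T, B3=F, B4=S, B4=E
uncovered (0 of 8): none
Answer: none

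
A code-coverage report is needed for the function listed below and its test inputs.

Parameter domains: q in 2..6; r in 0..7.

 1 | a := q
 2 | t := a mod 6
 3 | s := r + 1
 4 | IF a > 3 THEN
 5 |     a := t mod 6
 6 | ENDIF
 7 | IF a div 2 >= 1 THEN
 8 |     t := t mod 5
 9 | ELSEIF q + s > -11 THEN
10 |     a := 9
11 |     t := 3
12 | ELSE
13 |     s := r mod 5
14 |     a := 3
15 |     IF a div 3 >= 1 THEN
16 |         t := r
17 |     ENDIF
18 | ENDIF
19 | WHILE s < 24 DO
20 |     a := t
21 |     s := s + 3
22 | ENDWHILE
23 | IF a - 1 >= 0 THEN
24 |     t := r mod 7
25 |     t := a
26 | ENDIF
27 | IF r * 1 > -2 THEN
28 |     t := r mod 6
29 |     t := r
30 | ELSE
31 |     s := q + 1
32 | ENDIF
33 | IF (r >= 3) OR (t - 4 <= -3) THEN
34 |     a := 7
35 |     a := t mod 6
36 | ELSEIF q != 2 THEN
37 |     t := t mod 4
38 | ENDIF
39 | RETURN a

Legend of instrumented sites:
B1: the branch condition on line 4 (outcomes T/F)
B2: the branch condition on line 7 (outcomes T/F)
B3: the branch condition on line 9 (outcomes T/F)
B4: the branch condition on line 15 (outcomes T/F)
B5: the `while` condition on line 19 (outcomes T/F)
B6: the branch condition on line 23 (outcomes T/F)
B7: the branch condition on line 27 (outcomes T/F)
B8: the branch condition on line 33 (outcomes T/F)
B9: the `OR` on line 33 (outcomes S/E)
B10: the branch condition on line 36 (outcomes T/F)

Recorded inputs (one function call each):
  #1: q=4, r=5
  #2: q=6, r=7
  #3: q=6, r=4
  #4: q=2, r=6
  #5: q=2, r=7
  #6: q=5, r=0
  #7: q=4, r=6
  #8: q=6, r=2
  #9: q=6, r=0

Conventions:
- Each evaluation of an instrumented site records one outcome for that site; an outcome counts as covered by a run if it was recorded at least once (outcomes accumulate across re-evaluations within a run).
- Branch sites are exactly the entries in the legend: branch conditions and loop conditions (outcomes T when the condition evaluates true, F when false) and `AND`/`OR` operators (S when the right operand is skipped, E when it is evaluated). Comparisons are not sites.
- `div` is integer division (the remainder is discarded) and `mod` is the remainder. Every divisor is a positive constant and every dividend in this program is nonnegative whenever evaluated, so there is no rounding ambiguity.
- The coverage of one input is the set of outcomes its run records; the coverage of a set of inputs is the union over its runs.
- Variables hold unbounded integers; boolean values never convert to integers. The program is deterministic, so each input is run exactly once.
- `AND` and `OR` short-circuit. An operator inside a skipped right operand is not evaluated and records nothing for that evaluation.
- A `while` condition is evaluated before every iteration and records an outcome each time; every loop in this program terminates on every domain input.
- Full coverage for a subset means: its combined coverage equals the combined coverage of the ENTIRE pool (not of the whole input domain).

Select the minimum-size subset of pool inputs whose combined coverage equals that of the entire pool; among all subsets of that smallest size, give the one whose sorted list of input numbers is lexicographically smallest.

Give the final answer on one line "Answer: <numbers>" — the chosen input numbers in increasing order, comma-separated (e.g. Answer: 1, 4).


input #1, q=4, r=5: events B1->T, B2->T, B5->T, B5->T, B5->T, B5->T, B5->T, B5->T, B5->F, B6->T, B7->T, B9->S, B8->T; outcomes B1=T, B2=T, B5=T, B5=F, B6=T, B7=T, B8=T, B9=S
input #2, q=6, r=7: events B1->T, B2->F, B3->T, B5->T, B5->T, B5->T, B5->T, B5->T, B5->T, B5->F, B6->T, B7->T, B9->S, B8->T; outcomes B1=T, B2=F, B3=T, B5=T, B5=F, B6=T, B7=T, B8=T, B9=S
input #3, q=6, r=4: events B1->T, B2->F, B3->T, B5->T, B5->T, B5->T, B5->T, B5->T, B5->T, B5->T, B5->F, B6->T, B7->T, B9->S, ...; outcomes B1=T, B2=F, B3=T, B5=T, B5=F, B6=T, B7=T, B8=T, B9=S
input #4, q=2, r=6: events B1->F, B2->T, B5->T, B5->T, B5->T, B5->T, B5->T, B5->T, B5->F, B6->T, B7->T, B9->S, B8->T; outcomes B1=F, B2=T, B5=T, B5=F, B6=T, B7=T, B8=T, B9=S
input #5, q=2, r=7: events B1->F, B2->T, B5->T, B5->T, B5->T, B5->T, B5->T, B5->T, B5->F, B6->T, B7->T, B9->S, B8->T; outcomes B1=F, B2=T, B5=T, B5=F, B6=T, B7=T, B8=T, B9=S
input #6, q=5, r=0: events B1->T, B2->T, B5->T, B5->T, B5->T, B5->T, B5->T, B5->T, B5->T, B5->T, B5->F, B6->F, B7->T, B9->E, ...; outcomes B1=T, B2=T, B5=T, B5=F, B6=F, B7=T, B8=T, B9=E
input #7, q=4, r=6: events B1->T, B2->T, B5->T, B5->T, B5->T, B5->T, B5->T, B5->T, B5->F, B6->T, B7->T, B9->S, B8->T; outcomes B1=T, B2=T, B5=T, B5=F, B6=T, B7=T, B8=T, B9=S
input #8, q=6, r=2: events B1->T, B2->F, B3->T, B5->T, B5->T, B5->T, B5->T, B5->T, B5->T, B5->T, B5->F, B6->T, B7->T, B9->E, ...; outcomes B1=T, B2=F, B3=T, B5=T, B5=F, B6=T, B7=T, B8=F, B9=E, B10=T
input #9, q=6, r=0: events B1->T, B2->F, B3->T, B5->T, B5->T, B5->T, B5->T, B5->T, B5->T, B5->T, B5->T, B5->F, B6->T, B7->T, ...; outcomes B1=T, B2=F, B3=T, B5=T, B5=F, B6=T, B7=T, B8=T, B9=E
together the pool reaches 15 outcomes: B1=T, B1=F, B2=T, B2=F, B3=T, B5=T, B5=F, B6=T, B6=F, B7=T, B8=T, B8=F, B9=S, B9=E, B10=T
every size-1 subset falls short of the 15 outcomes (best: 10/15)
every size-2 subset falls short of the 15 outcomes (best: 14/15)
the canonical winner is {4, 6, 8}: size 3, full 15-outcome coverage, earliest index list among size-3 covers
Answer: 4, 6, 8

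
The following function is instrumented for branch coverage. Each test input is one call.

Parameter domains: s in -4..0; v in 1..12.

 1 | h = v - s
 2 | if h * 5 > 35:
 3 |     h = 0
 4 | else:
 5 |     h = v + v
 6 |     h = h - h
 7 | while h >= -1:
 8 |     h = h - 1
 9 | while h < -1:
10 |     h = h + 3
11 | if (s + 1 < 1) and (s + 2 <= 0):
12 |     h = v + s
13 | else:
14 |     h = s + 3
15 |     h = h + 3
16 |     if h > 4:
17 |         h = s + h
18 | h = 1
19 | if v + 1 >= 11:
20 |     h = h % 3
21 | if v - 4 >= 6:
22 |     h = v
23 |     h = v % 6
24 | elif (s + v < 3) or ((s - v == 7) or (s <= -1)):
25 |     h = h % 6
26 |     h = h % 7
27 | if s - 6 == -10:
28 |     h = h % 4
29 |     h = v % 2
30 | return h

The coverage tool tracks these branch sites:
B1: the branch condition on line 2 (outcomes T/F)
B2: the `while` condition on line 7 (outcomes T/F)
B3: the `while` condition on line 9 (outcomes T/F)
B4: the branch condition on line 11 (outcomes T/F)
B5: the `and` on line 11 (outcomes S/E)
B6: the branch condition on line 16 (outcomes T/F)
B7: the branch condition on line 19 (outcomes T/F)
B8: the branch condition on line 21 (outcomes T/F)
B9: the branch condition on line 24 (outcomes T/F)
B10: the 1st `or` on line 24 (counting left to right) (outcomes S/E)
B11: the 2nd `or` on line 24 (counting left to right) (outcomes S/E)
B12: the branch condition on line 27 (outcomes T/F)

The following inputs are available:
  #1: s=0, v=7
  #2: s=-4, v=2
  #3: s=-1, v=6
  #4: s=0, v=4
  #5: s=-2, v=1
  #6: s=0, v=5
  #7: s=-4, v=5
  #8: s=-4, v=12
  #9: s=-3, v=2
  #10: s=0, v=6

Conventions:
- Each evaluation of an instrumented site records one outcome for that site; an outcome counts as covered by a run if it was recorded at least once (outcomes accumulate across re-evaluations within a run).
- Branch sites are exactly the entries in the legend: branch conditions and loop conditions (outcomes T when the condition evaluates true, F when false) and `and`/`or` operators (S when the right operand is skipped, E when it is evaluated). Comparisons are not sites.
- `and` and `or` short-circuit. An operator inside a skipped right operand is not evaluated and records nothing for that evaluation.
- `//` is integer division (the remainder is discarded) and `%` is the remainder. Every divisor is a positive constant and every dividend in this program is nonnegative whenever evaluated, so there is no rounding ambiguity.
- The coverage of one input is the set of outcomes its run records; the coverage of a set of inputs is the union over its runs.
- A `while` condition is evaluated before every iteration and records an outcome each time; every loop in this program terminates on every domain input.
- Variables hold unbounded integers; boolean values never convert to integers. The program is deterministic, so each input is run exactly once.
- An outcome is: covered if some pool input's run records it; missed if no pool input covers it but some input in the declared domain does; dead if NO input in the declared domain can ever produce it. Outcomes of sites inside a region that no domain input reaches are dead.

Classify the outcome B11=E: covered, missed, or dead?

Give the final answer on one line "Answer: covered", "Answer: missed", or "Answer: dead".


B11=E is recorded by pool input(s) 1, 3, 4, 6, 10 -> covered
Answer: covered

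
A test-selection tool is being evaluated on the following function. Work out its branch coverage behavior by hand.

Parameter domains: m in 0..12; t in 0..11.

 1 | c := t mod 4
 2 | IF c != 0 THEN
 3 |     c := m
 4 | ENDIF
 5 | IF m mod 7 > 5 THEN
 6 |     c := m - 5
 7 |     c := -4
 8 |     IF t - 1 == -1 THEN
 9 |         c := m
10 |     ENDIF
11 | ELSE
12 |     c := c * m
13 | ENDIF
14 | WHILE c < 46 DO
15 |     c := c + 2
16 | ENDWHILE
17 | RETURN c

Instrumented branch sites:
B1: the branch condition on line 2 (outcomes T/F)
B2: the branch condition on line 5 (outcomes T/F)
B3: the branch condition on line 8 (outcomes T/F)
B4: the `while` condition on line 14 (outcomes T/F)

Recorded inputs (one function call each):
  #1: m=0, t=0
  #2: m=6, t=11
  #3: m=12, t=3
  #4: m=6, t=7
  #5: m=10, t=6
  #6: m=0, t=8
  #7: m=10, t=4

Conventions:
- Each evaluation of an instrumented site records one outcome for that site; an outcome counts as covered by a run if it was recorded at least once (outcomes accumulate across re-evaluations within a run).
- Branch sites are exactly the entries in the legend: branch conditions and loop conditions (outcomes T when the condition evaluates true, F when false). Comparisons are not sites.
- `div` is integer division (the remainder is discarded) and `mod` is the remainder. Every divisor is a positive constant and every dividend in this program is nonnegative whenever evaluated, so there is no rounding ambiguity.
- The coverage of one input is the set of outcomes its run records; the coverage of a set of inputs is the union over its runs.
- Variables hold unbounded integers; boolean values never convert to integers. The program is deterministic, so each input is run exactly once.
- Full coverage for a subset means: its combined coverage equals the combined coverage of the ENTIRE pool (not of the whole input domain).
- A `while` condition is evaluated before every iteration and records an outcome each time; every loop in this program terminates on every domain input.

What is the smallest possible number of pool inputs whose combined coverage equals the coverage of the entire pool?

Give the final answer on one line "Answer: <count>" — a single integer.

input #1, m=0, t=0: outcomes B1=F, B2=F, B4=T, B4=F
input #2, m=6, t=11: outcomes B1=T, B2=T, B3=F, B4=T, B4=F
input #3, m=12, t=3: outcomes B1=T, B2=F, B4=F
input #4, m=6, t=7: outcomes B1=T, B2=T, B3=F, B4=T, B4=F
input #5, m=10, t=6: outcomes B1=T, B2=F, B4=F
input #6, m=0, t=8: outcomes B1=F, B2=F, B4=T, B4=F
input #7, m=10, t=4: outcomes B1=F, B2=F, B4=T, B4=F
union over all inputs: B1=T, B1=F, B2=T, B2=F, B3=F, B4=T, B4=F (7 outcomes)
every size-1 subset falls short of the 7 outcomes (best: 5/7)
at size 2, {1, 2} reaches all 7 outcomes; every lexicographically earlier size-2 subset fails

Answer: 2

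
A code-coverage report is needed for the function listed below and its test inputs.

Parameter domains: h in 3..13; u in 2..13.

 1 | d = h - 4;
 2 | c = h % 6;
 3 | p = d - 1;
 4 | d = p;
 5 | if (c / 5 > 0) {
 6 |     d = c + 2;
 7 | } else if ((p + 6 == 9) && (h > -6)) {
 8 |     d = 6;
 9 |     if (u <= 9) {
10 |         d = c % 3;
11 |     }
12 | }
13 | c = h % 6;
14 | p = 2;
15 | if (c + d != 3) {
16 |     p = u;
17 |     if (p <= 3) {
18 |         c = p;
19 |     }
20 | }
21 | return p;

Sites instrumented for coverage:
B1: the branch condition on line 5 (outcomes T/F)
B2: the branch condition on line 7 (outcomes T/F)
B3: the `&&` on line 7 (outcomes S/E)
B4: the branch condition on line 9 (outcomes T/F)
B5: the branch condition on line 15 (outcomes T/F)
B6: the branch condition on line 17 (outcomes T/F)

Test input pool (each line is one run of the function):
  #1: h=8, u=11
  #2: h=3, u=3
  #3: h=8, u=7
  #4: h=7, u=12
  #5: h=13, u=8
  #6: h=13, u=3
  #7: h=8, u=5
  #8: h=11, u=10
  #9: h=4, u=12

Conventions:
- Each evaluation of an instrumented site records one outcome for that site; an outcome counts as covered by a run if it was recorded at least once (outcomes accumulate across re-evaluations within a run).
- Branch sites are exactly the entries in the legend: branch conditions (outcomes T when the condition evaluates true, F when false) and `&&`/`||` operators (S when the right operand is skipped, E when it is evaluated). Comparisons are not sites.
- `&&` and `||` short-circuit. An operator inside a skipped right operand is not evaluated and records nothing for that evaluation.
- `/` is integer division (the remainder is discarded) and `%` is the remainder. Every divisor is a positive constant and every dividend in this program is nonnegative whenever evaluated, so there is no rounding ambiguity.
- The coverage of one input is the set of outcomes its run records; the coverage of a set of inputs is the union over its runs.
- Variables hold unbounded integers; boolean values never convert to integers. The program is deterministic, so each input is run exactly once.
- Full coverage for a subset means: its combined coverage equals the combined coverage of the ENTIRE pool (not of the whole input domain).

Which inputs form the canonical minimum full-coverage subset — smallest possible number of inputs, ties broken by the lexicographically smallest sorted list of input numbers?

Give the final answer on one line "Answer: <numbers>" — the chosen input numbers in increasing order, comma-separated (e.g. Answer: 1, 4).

input #1, h=8, u=11: events B1->F, B3->E, B2->T, B4->F, B5->T, B6->F; outcomes B1=F, B2=T, B3=E, B4=F, B5=T, B6=F
input #2, h=3, u=3: events B1->F, B3->S, B2->F, B5->T, B6->T; outcomes B1=F, B2=F, B3=S, B5=T, B6=T
input #3, h=8, u=7: events B1->F, B3->E, B2->T, B4->T, B5->T, B6->F; outcomes B1=F, B2=T, B3=E, B4=T, B5=T, B6=F
input #4, h=7, u=12: events B1->F, B3->S, B2->F, B5->F; outcomes B1=F, B2=F, B3=S, B5=F
input #5, h=13, u=8: events B1->F, B3->S, B2->F, B5->T, B6->F; outcomes B1=F, B2=F, B3=S, B5=T, B6=F
input #6, h=13, u=3: events B1->F, B3->S, B2->F, B5->T, B6->T; outcomes B1=F, B2=F, B3=S, B5=T, B6=T
input #7, h=8, u=5: events B1->F, B3->E, B2->T, B4->T, B5->T, B6->F; outcomes B1=F, B2=T, B3=E, B4=T, B5=T, B6=F
input #8, h=11, u=10: events B1->T, B5->T, B6->F; outcomes B1=T, B5=T, B6=F
input #9, h=4, u=12: events B1->F, B3->S, B2->F, B5->F; outcomes B1=F, B2=F, B3=S, B5=F
union over all inputs: B1=T, B1=F, B2=T, B2=F, B3=S, B3=E, B4=T, B4=F, B5=T, B5=F, B6=T, B6=F (12 outcomes)
every size-1 subset falls short of the 12 outcomes (best: 6/12)
every size-2 subset falls short of the 12 outcomes (best: 9/12)
every size-3 subset falls short of the 12 outcomes (best: 10/12)
every size-4 subset falls short of the 12 outcomes (best: 11/12)
inputs {1, 2, 3, 4, 8} (size 5) cover everything; no size-5 subset with a lexicographically smaller index list covers all 12

Answer: 1, 2, 3, 4, 8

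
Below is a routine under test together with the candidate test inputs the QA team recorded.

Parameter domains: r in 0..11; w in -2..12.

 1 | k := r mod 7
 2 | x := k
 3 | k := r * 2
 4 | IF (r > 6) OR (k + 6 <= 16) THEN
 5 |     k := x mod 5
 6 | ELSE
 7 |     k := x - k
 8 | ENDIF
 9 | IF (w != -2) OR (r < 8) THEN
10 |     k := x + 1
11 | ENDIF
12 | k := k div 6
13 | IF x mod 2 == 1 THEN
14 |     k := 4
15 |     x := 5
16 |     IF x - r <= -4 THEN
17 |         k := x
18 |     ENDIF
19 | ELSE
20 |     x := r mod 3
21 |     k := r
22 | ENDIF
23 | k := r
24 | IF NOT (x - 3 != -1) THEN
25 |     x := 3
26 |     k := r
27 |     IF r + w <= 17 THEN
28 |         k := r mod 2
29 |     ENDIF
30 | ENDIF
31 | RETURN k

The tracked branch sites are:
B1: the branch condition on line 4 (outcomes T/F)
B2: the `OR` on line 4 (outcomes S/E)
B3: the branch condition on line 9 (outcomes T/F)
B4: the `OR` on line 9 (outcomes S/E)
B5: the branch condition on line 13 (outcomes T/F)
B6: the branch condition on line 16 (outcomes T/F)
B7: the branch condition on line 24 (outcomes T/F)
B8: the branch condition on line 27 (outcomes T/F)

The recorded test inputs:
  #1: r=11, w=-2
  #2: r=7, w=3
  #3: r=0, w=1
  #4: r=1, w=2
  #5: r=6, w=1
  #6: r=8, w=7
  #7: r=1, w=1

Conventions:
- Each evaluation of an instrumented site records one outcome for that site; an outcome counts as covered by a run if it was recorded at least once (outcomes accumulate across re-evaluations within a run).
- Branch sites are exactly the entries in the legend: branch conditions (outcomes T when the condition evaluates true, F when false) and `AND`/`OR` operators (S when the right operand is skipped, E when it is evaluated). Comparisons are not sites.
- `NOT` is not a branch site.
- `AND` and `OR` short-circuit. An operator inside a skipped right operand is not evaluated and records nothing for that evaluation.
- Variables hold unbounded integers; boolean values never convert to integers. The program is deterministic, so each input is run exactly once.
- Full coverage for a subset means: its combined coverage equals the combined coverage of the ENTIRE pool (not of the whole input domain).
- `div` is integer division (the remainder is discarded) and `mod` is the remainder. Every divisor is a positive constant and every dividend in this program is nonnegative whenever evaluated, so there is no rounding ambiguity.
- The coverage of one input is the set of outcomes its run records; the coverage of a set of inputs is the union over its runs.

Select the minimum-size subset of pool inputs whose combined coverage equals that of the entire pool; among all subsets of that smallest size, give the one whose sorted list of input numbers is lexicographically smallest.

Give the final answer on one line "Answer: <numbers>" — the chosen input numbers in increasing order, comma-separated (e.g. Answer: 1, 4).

input #1 (r=11, w=-2): events B2->S, B1->T, B4->E, B3->F, B5->F, B7->T, B8->T; covers B1=T, B2=S, B3=F, B4=E, B5=F, B7=T, B8=T
input #2 (r=7, w=3): events B2->S, B1->T, B4->S, B3->T, B5->F, B7->F; covers B1=T, B2=S, B3=T, B4=S, B5=F, B7=F
input #3 (r=0, w=1): events B2->E, B1->T, B4->S, B3->T, B5->F, B7->F; covers B1=T, B2=E, B3=T, B4=S, B5=F, B7=F
input #4 (r=1, w=2): events B2->E, B1->T, B4->S, B3->T, B5->T, B6->F, B7->F; covers B1=T, B2=E, B3=T, B4=S, B5=T, B6=F, B7=F
input #5 (r=6, w=1): events B2->E, B1->F, B4->S, B3->T, B5->F, B7->F; covers B1=F, B2=E, B3=T, B4=S, B5=F, B7=F
input #6 (r=8, w=7): events B2->S, B1->T, B4->S, B3->T, B5->T, B6->F, B7->F; covers B1=T, B2=S, B3=T, B4=S, B5=T, B6=F, B7=F
input #7 (r=1, w=1): events B2->E, B1->T, B4->S, B3->T, B5->T, B6->F, B7->F; covers B1=T, B2=E, B3=T, B4=S, B5=T, B6=F, B7=F
together the pool reaches 14 outcomes: B1=T, B1=F, B2=S, B2=E, B3=T, B3=F, B4=S, B4=E, B5=T, B5=F, B6=F, B7=T, B7=F, B8=T
no size-1 subset reaches all 14 outcomes (best union: 7/14)
no size-2 subset reaches all 14 outcomes (best union: 13/14)
inputs {1, 4, 5} (size 3) cover everything; no size-3 subset with a lexicographically smaller index list covers all 14

Answer: 1, 4, 5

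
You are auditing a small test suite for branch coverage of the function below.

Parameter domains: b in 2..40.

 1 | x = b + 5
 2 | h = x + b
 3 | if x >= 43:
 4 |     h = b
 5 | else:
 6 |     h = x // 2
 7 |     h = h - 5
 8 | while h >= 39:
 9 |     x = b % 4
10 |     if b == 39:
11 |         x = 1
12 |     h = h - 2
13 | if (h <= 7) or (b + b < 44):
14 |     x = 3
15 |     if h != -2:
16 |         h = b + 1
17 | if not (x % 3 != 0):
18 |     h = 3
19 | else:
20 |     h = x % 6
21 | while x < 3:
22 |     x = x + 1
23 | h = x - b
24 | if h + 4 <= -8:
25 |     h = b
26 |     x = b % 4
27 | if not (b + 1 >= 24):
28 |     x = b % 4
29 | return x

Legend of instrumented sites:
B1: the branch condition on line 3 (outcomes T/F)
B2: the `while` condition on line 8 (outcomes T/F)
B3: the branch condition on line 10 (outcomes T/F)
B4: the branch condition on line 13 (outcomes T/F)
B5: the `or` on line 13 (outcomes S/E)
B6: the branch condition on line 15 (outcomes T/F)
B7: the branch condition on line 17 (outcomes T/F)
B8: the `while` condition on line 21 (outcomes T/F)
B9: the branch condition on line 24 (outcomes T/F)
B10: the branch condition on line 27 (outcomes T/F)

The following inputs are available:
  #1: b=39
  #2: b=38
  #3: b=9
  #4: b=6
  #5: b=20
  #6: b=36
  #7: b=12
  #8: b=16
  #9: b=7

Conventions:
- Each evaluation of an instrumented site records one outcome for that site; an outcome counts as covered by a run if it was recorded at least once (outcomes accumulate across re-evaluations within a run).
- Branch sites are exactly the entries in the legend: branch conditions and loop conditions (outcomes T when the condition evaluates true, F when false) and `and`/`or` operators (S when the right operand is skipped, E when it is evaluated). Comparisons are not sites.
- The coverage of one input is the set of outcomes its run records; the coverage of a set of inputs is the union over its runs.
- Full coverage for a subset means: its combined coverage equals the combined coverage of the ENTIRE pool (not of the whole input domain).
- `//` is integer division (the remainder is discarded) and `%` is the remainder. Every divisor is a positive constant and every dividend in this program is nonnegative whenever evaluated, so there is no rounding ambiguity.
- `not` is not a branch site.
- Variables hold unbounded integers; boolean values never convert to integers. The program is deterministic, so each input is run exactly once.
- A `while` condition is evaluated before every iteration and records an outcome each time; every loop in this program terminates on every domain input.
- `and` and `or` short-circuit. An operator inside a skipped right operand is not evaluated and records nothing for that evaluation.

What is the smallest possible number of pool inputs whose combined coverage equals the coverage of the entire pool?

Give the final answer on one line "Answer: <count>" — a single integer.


#1 (b=39) -> covered: B1=T, B2=T, B2=F, B3=T, B4=F, B5=E, B7=F, B8=T, B8=F, B9=T, B10=F
#2 (b=38) -> covered: B1=T, B2=F, B4=F, B5=E, B7=F, B8=F, B9=F, B10=F
#3 (b=9) -> covered: B1=F, B2=F, B4=T, B5=S, B6=T, B7=T, B8=F, B9=F, B10=T
#4 (b=6) -> covered: B1=F, B2=F, B4=T, B5=S, B6=T, B7=T, B8=F, B9=F, B10=T
#5 (b=20) -> covered: B1=F, B2=F, B4=T, B5=S, B6=T, B7=T, B8=F, B9=T, B10=T
#6 (b=36) -> covered: B1=F, B2=F, B4=F, B5=E, B7=F, B8=F, B9=F, B10=F
#7 (b=12) -> covered: B1=F, B2=F, B4=T, B5=S, B6=T, B7=T, B8=F, B9=F, B10=T
#8 (b=16) -> covered: B1=F, B2=F, B4=T, B5=S, B6=T, B7=T, B8=F, B9=T, B10=T
#9 (b=7) -> covered: B1=F, B2=F, B4=T, B5=S, B6=T, B7=T, B8=F, B9=F, B10=T
the full pool covers 18 outcomes: B1=T, B1=F, B2=T, B2=F, B3=T, B4=T, B4=F, B5=S, B5=E, B6=T, B7=T, B7=F, B8=T, B8=F, B9=T, B9=F, B10=T, B10=F
checked all size-1 subsets: none covers 18 outcomes (max 11/18)
size 2: inputs {1, 3} cover all 18 outcomes, and no lexicographically smaller subset of this size does
Answer: 2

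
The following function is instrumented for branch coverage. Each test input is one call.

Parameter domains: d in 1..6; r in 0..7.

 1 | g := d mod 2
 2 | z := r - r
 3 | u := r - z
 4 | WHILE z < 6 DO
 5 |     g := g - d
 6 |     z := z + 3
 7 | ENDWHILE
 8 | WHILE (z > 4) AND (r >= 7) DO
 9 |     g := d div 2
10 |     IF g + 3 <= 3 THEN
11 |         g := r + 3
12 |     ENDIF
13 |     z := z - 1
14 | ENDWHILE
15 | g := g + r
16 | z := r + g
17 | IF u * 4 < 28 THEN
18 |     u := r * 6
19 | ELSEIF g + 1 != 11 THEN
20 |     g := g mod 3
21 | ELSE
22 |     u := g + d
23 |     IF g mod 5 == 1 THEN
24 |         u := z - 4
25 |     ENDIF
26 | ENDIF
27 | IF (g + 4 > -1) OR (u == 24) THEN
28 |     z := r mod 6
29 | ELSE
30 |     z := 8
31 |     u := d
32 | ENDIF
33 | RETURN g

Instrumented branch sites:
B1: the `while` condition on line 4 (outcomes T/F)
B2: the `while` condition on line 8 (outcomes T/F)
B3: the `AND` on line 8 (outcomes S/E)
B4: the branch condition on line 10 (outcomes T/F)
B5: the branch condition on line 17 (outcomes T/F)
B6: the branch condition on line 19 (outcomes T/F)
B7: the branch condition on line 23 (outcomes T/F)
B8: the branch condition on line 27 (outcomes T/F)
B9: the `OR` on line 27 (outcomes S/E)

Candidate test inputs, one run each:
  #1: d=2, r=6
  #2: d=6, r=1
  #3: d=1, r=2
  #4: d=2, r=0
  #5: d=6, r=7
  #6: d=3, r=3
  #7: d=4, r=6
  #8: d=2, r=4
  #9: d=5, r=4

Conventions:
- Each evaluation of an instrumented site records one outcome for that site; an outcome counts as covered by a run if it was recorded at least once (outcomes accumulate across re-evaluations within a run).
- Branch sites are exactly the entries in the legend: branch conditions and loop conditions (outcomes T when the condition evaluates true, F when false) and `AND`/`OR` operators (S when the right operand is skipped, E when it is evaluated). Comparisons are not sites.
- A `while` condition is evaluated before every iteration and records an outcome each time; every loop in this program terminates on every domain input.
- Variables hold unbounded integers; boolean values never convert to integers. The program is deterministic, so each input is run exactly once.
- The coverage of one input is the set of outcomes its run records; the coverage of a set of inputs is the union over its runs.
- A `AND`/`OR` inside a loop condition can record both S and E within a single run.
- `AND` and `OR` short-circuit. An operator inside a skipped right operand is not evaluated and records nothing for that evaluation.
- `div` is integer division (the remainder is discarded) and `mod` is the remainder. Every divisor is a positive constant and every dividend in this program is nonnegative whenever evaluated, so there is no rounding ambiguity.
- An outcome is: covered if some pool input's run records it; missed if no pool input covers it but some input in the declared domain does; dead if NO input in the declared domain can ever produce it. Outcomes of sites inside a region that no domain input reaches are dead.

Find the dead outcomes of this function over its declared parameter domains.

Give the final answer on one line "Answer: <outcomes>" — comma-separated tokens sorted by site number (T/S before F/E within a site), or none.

sweeping the full domain (48 inputs) for each outcome:
  B7=T: unreachable across the whole domain -> dead
  reachable outcomes have witnesses, e.g. B1=T (e.g. d=1, r=0), B1=F (e.g. d=1, r=0), B2=T (e.g. d=1, r=7), B2=F (e.g. d=1, r=0)

Answer: B7=T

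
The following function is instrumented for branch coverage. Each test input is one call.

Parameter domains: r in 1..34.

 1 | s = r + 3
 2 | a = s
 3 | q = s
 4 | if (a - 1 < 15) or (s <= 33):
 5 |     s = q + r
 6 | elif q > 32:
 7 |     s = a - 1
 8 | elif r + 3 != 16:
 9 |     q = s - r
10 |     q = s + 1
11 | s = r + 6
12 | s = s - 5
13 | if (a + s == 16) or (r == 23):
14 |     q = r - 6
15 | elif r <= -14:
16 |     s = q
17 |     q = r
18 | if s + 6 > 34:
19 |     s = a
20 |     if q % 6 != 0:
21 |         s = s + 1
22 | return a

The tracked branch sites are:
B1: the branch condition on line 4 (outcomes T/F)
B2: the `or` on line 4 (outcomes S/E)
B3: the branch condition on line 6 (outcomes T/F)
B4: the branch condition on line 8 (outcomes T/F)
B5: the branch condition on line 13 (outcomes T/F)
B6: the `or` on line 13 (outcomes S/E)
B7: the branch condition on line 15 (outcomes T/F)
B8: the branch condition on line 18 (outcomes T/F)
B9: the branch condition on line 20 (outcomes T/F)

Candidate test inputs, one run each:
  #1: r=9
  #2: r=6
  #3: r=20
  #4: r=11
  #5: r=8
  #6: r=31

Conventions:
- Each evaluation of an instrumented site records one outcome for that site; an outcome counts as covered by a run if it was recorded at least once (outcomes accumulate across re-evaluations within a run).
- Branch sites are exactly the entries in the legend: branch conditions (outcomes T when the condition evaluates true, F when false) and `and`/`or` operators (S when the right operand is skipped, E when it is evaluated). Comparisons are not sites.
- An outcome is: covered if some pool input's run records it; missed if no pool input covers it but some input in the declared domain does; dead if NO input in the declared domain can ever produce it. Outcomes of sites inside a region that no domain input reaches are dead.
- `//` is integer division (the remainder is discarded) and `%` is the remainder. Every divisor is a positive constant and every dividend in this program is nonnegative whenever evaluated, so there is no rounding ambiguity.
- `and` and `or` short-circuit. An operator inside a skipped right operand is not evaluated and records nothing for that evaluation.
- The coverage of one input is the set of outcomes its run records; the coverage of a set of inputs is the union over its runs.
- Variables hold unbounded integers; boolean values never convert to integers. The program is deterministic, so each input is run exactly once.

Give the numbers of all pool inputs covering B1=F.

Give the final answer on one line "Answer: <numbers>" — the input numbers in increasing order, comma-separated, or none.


input #1 (r=9): does not produce B1=F
input #2 (r=6): does not produce B1=F
input #3 (r=20): does not produce B1=F
input #4 (r=11): does not produce B1=F
input #5 (r=8): does not produce B1=F
input #6 (r=31): produces B1=F
Answer: 6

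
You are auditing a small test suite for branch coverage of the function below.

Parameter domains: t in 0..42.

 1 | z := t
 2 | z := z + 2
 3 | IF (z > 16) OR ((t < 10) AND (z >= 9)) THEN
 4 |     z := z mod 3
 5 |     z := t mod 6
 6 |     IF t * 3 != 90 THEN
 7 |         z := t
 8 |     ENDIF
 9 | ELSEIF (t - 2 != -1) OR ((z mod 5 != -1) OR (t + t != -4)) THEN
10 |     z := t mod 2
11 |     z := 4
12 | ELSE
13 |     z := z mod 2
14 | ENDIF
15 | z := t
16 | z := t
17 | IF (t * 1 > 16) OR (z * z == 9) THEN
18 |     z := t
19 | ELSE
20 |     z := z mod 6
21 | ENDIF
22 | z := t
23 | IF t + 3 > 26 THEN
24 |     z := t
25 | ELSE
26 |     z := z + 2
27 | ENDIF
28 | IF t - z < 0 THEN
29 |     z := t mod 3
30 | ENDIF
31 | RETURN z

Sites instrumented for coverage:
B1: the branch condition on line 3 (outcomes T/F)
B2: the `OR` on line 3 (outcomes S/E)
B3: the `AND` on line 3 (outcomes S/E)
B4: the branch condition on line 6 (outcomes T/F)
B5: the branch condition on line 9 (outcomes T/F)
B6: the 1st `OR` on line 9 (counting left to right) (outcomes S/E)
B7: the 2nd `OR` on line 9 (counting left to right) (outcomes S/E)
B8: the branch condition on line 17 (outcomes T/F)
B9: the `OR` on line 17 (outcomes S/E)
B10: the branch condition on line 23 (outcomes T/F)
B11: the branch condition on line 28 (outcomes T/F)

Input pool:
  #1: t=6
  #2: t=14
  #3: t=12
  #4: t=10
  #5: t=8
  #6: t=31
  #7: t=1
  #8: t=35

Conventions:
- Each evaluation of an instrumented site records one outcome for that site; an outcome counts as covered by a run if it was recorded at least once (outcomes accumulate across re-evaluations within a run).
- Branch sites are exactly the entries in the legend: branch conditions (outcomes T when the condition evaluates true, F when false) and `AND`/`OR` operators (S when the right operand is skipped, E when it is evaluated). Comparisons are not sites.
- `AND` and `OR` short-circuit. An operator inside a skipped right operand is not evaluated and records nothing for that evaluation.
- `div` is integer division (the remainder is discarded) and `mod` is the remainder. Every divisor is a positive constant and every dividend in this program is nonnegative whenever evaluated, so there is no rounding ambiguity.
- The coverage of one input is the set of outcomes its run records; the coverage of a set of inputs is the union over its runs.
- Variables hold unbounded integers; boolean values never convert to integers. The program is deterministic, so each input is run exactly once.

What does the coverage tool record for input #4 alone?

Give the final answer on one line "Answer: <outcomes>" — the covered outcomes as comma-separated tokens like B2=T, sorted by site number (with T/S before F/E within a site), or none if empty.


Event log for input #4 (t=10):
  B2->E, B3->S, B1->F, B6->S, B5->T, B9->E, B8->F, B10->F, B11->T
as a set, this run covers: B1=F, B2=E, B3=S, B5=T, B6=S, B8=F, B9=E, B10=F, B11=T
Answer: B1=F, B2=E, B3=S, B5=T, B6=S, B8=F, B9=E, B10=F, B11=T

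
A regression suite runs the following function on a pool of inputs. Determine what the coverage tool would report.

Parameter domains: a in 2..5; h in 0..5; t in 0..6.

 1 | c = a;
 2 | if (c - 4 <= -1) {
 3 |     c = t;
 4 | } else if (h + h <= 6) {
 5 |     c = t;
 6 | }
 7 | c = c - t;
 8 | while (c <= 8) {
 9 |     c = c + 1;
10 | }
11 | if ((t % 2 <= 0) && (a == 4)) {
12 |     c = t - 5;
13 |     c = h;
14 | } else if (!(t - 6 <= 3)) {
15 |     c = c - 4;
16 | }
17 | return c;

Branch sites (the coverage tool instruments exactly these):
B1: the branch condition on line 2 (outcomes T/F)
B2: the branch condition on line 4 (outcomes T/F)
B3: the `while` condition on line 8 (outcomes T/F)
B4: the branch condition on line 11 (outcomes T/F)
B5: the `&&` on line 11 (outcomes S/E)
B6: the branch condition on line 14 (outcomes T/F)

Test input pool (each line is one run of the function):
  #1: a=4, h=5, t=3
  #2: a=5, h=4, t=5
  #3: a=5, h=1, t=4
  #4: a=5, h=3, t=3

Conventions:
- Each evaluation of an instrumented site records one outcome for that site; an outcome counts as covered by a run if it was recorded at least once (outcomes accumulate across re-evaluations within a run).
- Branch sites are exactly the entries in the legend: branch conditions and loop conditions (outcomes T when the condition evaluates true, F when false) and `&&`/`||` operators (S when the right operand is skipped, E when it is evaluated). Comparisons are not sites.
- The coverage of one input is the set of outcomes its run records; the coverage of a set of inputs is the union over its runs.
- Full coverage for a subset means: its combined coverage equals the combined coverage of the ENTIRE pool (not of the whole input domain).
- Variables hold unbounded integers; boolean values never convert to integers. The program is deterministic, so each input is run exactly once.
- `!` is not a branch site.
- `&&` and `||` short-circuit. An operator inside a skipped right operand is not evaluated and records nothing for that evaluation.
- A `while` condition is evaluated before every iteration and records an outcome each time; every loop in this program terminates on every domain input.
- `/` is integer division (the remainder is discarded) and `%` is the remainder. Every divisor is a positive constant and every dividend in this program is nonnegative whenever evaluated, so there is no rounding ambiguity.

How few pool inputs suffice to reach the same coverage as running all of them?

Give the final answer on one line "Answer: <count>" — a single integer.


input #1, a=4, h=5, t=3: outcomes B1=F, B2=F, B3=T, B3=F, B4=F, B5=S, B6=F
input #2, a=5, h=4, t=5: outcomes B1=F, B2=F, B3=T, B3=F, B4=F, B5=S, B6=F
input #3, a=5, h=1, t=4: outcomes B1=F, B2=T, B3=T, B3=F, B4=F, B5=E, B6=F
input #4, a=5, h=3, t=3: outcomes B1=F, B2=T, B3=T, B3=F, B4=F, B5=S, B6=F
union over all inputs: B1=F, B2=T, B2=F, B3=T, B3=F, B4=F, B5=S, B5=E, B6=F (9 outcomes)
no size-1 subset reaches all 9 outcomes (best union: 7/9)
size 2: inputs {1, 3} cover all 9 outcomes, and no lexicographically smaller subset of this size does
Answer: 2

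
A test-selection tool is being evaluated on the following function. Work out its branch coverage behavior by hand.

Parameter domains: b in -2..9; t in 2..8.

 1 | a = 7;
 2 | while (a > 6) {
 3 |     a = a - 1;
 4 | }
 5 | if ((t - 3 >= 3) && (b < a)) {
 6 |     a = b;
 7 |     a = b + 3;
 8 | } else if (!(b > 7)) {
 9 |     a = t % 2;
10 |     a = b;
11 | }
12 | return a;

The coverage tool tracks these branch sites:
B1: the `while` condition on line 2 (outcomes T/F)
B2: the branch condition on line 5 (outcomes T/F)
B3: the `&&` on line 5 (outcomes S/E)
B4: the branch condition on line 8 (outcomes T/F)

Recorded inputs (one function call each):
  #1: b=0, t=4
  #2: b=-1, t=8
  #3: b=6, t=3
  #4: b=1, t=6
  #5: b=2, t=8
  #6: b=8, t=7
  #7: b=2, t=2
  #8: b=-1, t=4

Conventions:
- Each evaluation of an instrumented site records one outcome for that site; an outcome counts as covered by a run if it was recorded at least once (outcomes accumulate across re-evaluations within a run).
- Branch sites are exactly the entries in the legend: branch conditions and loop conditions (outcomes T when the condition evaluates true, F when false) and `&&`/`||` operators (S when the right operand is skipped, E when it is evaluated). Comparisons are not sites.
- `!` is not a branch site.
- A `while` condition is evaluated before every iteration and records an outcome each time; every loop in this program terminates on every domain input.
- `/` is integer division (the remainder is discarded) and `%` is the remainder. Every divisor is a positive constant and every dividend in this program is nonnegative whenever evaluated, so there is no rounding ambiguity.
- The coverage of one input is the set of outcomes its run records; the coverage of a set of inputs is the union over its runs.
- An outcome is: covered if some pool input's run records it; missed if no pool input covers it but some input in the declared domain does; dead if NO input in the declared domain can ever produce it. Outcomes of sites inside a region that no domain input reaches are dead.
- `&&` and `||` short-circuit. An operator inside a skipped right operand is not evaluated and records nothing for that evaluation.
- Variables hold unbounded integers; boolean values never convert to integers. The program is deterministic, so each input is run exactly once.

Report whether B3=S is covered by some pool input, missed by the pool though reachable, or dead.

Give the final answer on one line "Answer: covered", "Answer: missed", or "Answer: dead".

B3=S is recorded by pool input(s) 1, 3, 7, 8 -> covered

Answer: covered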